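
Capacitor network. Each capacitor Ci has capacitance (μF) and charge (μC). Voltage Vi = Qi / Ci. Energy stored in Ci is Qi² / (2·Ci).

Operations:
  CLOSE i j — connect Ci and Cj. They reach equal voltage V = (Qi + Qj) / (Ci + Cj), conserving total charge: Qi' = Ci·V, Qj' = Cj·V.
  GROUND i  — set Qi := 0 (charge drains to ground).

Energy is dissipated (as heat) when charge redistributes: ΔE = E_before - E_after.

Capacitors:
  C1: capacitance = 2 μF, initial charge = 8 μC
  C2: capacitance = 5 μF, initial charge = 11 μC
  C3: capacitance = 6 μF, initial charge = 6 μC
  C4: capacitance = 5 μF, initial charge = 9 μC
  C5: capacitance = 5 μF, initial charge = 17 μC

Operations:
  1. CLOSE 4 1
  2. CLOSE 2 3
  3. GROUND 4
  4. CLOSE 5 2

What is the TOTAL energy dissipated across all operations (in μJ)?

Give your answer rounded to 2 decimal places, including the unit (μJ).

Answer: 24.46 μJ

Derivation:
Initial: C1(2μF, Q=8μC, V=4.00V), C2(5μF, Q=11μC, V=2.20V), C3(6μF, Q=6μC, V=1.00V), C4(5μF, Q=9μC, V=1.80V), C5(5μF, Q=17μC, V=3.40V)
Op 1: CLOSE 4-1: Q_total=17.00, C_total=7.00, V=2.43; Q4=12.14, Q1=4.86; dissipated=3.457
Op 2: CLOSE 2-3: Q_total=17.00, C_total=11.00, V=1.55; Q2=7.73, Q3=9.27; dissipated=1.964
Op 3: GROUND 4: Q4=0; energy lost=14.745
Op 4: CLOSE 5-2: Q_total=24.73, C_total=10.00, V=2.47; Q5=12.36, Q2=12.36; dissipated=4.299
Total dissipated: 24.465 μJ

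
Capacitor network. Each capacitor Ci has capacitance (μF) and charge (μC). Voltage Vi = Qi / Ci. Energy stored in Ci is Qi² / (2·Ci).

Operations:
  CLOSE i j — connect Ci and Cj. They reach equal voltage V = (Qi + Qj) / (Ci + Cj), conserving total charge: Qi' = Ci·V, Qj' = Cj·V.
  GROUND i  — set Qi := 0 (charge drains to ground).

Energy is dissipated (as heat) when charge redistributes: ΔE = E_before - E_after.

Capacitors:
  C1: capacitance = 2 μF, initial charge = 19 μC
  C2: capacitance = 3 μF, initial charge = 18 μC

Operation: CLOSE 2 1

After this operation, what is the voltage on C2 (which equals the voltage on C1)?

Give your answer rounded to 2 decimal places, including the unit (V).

Answer: 7.40 V

Derivation:
Initial: C1(2μF, Q=19μC, V=9.50V), C2(3μF, Q=18μC, V=6.00V)
Op 1: CLOSE 2-1: Q_total=37.00, C_total=5.00, V=7.40; Q2=22.20, Q1=14.80; dissipated=7.350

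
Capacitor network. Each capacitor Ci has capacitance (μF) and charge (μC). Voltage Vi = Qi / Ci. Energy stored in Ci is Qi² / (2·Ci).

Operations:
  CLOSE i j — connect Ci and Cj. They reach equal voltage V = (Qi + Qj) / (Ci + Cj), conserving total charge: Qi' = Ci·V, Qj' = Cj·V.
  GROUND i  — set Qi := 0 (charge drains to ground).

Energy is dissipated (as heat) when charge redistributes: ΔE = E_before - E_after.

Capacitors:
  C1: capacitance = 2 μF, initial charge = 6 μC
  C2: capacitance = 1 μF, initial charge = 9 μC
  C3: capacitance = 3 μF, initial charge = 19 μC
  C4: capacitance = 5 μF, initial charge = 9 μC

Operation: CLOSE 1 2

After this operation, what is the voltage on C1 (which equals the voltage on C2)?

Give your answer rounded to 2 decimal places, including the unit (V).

Answer: 5.00 V

Derivation:
Initial: C1(2μF, Q=6μC, V=3.00V), C2(1μF, Q=9μC, V=9.00V), C3(3μF, Q=19μC, V=6.33V), C4(5μF, Q=9μC, V=1.80V)
Op 1: CLOSE 1-2: Q_total=15.00, C_total=3.00, V=5.00; Q1=10.00, Q2=5.00; dissipated=12.000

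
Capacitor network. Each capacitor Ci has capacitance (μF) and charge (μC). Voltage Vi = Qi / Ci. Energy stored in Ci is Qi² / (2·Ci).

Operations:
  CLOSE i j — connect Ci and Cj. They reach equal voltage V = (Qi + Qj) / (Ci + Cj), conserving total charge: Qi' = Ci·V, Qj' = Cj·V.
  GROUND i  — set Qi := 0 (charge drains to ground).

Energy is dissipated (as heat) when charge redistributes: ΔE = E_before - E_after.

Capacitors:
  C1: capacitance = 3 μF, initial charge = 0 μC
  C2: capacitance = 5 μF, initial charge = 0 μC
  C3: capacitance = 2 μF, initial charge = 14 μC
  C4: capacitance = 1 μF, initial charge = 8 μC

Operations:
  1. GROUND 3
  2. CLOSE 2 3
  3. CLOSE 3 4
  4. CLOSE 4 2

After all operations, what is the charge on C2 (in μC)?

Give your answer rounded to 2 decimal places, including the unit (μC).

Initial: C1(3μF, Q=0μC, V=0.00V), C2(5μF, Q=0μC, V=0.00V), C3(2μF, Q=14μC, V=7.00V), C4(1μF, Q=8μC, V=8.00V)
Op 1: GROUND 3: Q3=0; energy lost=49.000
Op 2: CLOSE 2-3: Q_total=0.00, C_total=7.00, V=0.00; Q2=0.00, Q3=0.00; dissipated=0.000
Op 3: CLOSE 3-4: Q_total=8.00, C_total=3.00, V=2.67; Q3=5.33, Q4=2.67; dissipated=21.333
Op 4: CLOSE 4-2: Q_total=2.67, C_total=6.00, V=0.44; Q4=0.44, Q2=2.22; dissipated=2.963
Final charges: Q1=0.00, Q2=2.22, Q3=5.33, Q4=0.44

Answer: 2.22 μC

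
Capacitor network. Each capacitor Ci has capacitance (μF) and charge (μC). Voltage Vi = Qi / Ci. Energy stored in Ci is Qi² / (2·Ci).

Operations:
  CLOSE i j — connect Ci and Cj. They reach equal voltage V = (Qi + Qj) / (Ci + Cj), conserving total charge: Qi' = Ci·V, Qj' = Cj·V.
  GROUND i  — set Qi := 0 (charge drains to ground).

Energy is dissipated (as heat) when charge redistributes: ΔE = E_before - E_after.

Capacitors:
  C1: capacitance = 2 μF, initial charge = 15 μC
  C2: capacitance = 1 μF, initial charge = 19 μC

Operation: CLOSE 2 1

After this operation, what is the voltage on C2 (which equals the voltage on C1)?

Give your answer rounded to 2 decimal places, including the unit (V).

Initial: C1(2μF, Q=15μC, V=7.50V), C2(1μF, Q=19μC, V=19.00V)
Op 1: CLOSE 2-1: Q_total=34.00, C_total=3.00, V=11.33; Q2=11.33, Q1=22.67; dissipated=44.083

Answer: 11.33 V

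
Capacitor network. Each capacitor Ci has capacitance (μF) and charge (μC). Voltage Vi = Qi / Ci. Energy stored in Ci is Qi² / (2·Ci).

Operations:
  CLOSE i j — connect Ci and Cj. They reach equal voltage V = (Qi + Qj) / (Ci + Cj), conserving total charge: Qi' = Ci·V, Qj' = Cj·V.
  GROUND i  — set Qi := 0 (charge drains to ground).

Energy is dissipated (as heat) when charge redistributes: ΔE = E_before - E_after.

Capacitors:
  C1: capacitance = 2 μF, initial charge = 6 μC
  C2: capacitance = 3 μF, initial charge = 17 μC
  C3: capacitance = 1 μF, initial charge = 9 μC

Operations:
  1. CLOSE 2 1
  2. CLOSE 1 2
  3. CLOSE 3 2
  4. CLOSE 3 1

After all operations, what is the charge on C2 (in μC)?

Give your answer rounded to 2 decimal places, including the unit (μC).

Initial: C1(2μF, Q=6μC, V=3.00V), C2(3μF, Q=17μC, V=5.67V), C3(1μF, Q=9μC, V=9.00V)
Op 1: CLOSE 2-1: Q_total=23.00, C_total=5.00, V=4.60; Q2=13.80, Q1=9.20; dissipated=4.267
Op 2: CLOSE 1-2: Q_total=23.00, C_total=5.00, V=4.60; Q1=9.20, Q2=13.80; dissipated=0.000
Op 3: CLOSE 3-2: Q_total=22.80, C_total=4.00, V=5.70; Q3=5.70, Q2=17.10; dissipated=7.260
Op 4: CLOSE 3-1: Q_total=14.90, C_total=3.00, V=4.97; Q3=4.97, Q1=9.93; dissipated=0.403
Final charges: Q1=9.93, Q2=17.10, Q3=4.97

Answer: 17.10 μC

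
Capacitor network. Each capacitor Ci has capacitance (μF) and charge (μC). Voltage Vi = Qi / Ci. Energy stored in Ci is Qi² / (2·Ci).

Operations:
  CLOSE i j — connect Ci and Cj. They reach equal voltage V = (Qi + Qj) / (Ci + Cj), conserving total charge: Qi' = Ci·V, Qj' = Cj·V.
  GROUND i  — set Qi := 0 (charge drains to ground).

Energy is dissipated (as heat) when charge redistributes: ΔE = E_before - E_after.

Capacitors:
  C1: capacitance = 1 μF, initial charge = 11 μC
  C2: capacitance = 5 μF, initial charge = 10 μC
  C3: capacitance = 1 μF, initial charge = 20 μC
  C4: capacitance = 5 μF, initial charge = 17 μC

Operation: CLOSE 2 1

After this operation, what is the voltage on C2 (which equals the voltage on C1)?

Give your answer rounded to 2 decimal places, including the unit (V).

Answer: 3.50 V

Derivation:
Initial: C1(1μF, Q=11μC, V=11.00V), C2(5μF, Q=10μC, V=2.00V), C3(1μF, Q=20μC, V=20.00V), C4(5μF, Q=17μC, V=3.40V)
Op 1: CLOSE 2-1: Q_total=21.00, C_total=6.00, V=3.50; Q2=17.50, Q1=3.50; dissipated=33.750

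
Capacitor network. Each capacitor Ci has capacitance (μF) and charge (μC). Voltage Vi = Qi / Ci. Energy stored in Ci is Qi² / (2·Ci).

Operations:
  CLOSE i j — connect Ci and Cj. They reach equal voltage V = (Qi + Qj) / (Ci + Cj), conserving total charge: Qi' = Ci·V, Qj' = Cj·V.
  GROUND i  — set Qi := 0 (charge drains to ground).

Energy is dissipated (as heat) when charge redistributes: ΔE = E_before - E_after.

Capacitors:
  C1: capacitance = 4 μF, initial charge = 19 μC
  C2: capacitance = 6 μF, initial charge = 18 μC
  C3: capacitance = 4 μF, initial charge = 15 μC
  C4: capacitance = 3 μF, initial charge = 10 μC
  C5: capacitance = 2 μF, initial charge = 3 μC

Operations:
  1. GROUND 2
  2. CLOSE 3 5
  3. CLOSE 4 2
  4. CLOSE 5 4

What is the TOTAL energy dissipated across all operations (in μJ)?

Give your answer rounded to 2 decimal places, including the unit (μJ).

Answer: 43.63 μJ

Derivation:
Initial: C1(4μF, Q=19μC, V=4.75V), C2(6μF, Q=18μC, V=3.00V), C3(4μF, Q=15μC, V=3.75V), C4(3μF, Q=10μC, V=3.33V), C5(2μF, Q=3μC, V=1.50V)
Op 1: GROUND 2: Q2=0; energy lost=27.000
Op 2: CLOSE 3-5: Q_total=18.00, C_total=6.00, V=3.00; Q3=12.00, Q5=6.00; dissipated=3.375
Op 3: CLOSE 4-2: Q_total=10.00, C_total=9.00, V=1.11; Q4=3.33, Q2=6.67; dissipated=11.111
Op 4: CLOSE 5-4: Q_total=9.33, C_total=5.00, V=1.87; Q5=3.73, Q4=5.60; dissipated=2.141
Total dissipated: 43.627 μJ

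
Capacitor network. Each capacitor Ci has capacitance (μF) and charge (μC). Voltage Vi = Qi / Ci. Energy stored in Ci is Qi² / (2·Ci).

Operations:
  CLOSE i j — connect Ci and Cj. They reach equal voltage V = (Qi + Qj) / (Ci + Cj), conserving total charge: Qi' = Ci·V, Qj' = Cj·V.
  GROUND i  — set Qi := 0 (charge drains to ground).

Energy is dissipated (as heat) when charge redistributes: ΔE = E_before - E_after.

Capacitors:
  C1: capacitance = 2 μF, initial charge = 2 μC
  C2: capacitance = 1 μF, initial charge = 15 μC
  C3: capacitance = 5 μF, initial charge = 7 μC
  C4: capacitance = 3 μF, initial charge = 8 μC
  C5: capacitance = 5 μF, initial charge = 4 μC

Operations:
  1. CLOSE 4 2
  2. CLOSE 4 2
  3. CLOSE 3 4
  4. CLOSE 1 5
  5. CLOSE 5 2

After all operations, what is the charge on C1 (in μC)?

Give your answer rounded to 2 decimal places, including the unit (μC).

Initial: C1(2μF, Q=2μC, V=1.00V), C2(1μF, Q=15μC, V=15.00V), C3(5μF, Q=7μC, V=1.40V), C4(3μF, Q=8μC, V=2.67V), C5(5μF, Q=4μC, V=0.80V)
Op 1: CLOSE 4-2: Q_total=23.00, C_total=4.00, V=5.75; Q4=17.25, Q2=5.75; dissipated=57.042
Op 2: CLOSE 4-2: Q_total=23.00, C_total=4.00, V=5.75; Q4=17.25, Q2=5.75; dissipated=0.000
Op 3: CLOSE 3-4: Q_total=24.25, C_total=8.00, V=3.03; Q3=15.16, Q4=9.09; dissipated=17.740
Op 4: CLOSE 1-5: Q_total=6.00, C_total=7.00, V=0.86; Q1=1.71, Q5=4.29; dissipated=0.029
Op 5: CLOSE 5-2: Q_total=10.04, C_total=6.00, V=1.67; Q5=8.36, Q2=1.67; dissipated=9.975
Final charges: Q1=1.71, Q2=1.67, Q3=15.16, Q4=9.09, Q5=8.36

Answer: 1.71 μC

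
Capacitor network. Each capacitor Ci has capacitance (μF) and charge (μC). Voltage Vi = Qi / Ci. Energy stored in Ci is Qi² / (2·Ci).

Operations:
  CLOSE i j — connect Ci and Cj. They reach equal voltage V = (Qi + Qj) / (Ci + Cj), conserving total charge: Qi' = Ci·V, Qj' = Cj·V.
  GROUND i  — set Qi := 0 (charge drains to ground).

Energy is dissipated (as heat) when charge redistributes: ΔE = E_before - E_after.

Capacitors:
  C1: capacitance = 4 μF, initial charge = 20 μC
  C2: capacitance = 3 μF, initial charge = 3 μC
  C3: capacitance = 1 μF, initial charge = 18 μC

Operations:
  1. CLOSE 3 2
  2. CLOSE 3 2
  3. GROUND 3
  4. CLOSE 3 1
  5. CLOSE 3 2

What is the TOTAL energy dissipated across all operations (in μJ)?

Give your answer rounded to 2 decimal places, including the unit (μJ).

Initial: C1(4μF, Q=20μC, V=5.00V), C2(3μF, Q=3μC, V=1.00V), C3(1μF, Q=18μC, V=18.00V)
Op 1: CLOSE 3-2: Q_total=21.00, C_total=4.00, V=5.25; Q3=5.25, Q2=15.75; dissipated=108.375
Op 2: CLOSE 3-2: Q_total=21.00, C_total=4.00, V=5.25; Q3=5.25, Q2=15.75; dissipated=0.000
Op 3: GROUND 3: Q3=0; energy lost=13.781
Op 4: CLOSE 3-1: Q_total=20.00, C_total=5.00, V=4.00; Q3=4.00, Q1=16.00; dissipated=10.000
Op 5: CLOSE 3-2: Q_total=19.75, C_total=4.00, V=4.94; Q3=4.94, Q2=14.81; dissipated=0.586
Total dissipated: 132.742 μJ

Answer: 132.74 μJ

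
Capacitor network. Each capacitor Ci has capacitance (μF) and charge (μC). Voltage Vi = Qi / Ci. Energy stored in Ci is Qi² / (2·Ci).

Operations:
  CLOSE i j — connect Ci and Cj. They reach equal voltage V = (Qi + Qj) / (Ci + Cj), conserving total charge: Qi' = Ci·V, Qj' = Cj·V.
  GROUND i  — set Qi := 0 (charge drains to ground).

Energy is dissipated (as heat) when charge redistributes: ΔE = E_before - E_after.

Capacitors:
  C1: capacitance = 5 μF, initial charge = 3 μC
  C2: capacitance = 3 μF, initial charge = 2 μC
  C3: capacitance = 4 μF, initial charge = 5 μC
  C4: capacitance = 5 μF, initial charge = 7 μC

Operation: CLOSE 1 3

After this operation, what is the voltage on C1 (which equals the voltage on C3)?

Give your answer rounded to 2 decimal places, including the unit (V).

Answer: 0.89 V

Derivation:
Initial: C1(5μF, Q=3μC, V=0.60V), C2(3μF, Q=2μC, V=0.67V), C3(4μF, Q=5μC, V=1.25V), C4(5μF, Q=7μC, V=1.40V)
Op 1: CLOSE 1-3: Q_total=8.00, C_total=9.00, V=0.89; Q1=4.44, Q3=3.56; dissipated=0.469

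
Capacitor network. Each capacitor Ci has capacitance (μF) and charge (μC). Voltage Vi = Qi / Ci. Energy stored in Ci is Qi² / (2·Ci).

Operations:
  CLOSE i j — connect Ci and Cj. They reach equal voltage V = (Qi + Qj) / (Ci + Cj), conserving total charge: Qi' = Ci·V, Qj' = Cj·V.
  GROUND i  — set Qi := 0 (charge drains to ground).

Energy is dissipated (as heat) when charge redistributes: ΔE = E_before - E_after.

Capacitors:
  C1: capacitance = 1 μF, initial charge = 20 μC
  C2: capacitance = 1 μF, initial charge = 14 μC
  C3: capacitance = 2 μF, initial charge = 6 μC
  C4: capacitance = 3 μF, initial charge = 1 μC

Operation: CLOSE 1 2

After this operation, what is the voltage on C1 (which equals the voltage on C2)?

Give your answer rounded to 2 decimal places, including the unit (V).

Answer: 17.00 V

Derivation:
Initial: C1(1μF, Q=20μC, V=20.00V), C2(1μF, Q=14μC, V=14.00V), C3(2μF, Q=6μC, V=3.00V), C4(3μF, Q=1μC, V=0.33V)
Op 1: CLOSE 1-2: Q_total=34.00, C_total=2.00, V=17.00; Q1=17.00, Q2=17.00; dissipated=9.000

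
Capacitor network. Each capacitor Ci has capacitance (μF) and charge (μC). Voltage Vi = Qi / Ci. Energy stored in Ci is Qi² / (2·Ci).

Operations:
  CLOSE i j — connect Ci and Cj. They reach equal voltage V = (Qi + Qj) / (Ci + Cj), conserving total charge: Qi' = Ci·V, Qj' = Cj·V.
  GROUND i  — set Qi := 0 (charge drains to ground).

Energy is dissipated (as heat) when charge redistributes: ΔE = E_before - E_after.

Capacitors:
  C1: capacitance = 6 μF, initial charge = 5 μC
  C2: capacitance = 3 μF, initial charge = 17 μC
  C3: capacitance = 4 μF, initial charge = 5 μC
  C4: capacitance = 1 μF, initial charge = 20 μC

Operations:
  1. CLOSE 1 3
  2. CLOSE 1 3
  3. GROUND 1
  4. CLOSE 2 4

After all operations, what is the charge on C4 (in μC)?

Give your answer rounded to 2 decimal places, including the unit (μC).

Initial: C1(6μF, Q=5μC, V=0.83V), C2(3μF, Q=17μC, V=5.67V), C3(4μF, Q=5μC, V=1.25V), C4(1μF, Q=20μC, V=20.00V)
Op 1: CLOSE 1-3: Q_total=10.00, C_total=10.00, V=1.00; Q1=6.00, Q3=4.00; dissipated=0.208
Op 2: CLOSE 1-3: Q_total=10.00, C_total=10.00, V=1.00; Q1=6.00, Q3=4.00; dissipated=0.000
Op 3: GROUND 1: Q1=0; energy lost=3.000
Op 4: CLOSE 2-4: Q_total=37.00, C_total=4.00, V=9.25; Q2=27.75, Q4=9.25; dissipated=77.042
Final charges: Q1=0.00, Q2=27.75, Q3=4.00, Q4=9.25

Answer: 9.25 μC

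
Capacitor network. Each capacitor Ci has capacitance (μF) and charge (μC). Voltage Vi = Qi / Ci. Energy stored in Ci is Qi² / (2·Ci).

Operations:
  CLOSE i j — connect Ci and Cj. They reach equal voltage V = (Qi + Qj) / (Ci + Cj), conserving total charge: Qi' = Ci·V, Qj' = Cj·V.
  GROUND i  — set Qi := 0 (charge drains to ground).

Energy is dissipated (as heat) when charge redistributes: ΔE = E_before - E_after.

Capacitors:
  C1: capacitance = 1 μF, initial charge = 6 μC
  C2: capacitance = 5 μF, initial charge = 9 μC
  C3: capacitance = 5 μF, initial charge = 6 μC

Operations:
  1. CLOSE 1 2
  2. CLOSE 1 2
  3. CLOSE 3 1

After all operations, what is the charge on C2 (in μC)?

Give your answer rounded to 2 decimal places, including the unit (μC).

Initial: C1(1μF, Q=6μC, V=6.00V), C2(5μF, Q=9μC, V=1.80V), C3(5μF, Q=6μC, V=1.20V)
Op 1: CLOSE 1-2: Q_total=15.00, C_total=6.00, V=2.50; Q1=2.50, Q2=12.50; dissipated=7.350
Op 2: CLOSE 1-2: Q_total=15.00, C_total=6.00, V=2.50; Q1=2.50, Q2=12.50; dissipated=0.000
Op 3: CLOSE 3-1: Q_total=8.50, C_total=6.00, V=1.42; Q3=7.08, Q1=1.42; dissipated=0.704
Final charges: Q1=1.42, Q2=12.50, Q3=7.08

Answer: 12.50 μC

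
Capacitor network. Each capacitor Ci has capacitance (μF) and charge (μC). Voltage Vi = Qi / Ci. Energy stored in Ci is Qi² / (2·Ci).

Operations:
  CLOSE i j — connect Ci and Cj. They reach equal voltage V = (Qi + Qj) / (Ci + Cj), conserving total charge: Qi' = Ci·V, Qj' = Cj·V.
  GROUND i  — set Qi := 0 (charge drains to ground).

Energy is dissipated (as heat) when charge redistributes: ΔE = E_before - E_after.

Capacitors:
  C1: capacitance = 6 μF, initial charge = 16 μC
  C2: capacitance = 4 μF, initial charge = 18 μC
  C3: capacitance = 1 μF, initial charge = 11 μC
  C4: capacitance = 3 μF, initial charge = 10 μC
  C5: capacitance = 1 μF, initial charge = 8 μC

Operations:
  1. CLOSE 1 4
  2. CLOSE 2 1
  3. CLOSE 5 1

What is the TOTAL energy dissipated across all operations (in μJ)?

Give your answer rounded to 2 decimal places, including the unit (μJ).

Answer: 12.11 μJ

Derivation:
Initial: C1(6μF, Q=16μC, V=2.67V), C2(4μF, Q=18μC, V=4.50V), C3(1μF, Q=11μC, V=11.00V), C4(3μF, Q=10μC, V=3.33V), C5(1μF, Q=8μC, V=8.00V)
Op 1: CLOSE 1-4: Q_total=26.00, C_total=9.00, V=2.89; Q1=17.33, Q4=8.67; dissipated=0.444
Op 2: CLOSE 2-1: Q_total=35.33, C_total=10.00, V=3.53; Q2=14.13, Q1=21.20; dissipated=3.115
Op 3: CLOSE 5-1: Q_total=29.20, C_total=7.00, V=4.17; Q5=4.17, Q1=25.03; dissipated=8.550
Total dissipated: 12.110 μJ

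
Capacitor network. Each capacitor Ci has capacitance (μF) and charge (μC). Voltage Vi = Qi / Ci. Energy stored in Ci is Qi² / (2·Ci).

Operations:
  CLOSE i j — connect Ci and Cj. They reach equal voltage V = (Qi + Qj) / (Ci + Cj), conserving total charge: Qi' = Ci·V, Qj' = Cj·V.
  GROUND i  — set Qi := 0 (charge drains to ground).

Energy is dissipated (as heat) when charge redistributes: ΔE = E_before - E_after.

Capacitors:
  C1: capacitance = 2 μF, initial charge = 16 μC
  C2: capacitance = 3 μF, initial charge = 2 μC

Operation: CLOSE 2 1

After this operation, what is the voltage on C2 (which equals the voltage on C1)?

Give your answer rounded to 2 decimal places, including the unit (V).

Answer: 3.60 V

Derivation:
Initial: C1(2μF, Q=16μC, V=8.00V), C2(3μF, Q=2μC, V=0.67V)
Op 1: CLOSE 2-1: Q_total=18.00, C_total=5.00, V=3.60; Q2=10.80, Q1=7.20; dissipated=32.267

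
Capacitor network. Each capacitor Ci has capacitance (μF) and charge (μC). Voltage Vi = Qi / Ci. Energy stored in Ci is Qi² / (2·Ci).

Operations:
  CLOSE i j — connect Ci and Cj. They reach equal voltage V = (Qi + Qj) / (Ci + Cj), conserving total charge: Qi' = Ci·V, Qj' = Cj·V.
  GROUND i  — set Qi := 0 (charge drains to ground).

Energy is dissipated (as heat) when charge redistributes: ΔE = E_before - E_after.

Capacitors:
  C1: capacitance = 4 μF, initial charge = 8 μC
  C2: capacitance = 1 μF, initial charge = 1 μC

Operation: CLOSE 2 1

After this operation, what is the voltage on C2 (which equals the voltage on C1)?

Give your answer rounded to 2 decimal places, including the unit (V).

Initial: C1(4μF, Q=8μC, V=2.00V), C2(1μF, Q=1μC, V=1.00V)
Op 1: CLOSE 2-1: Q_total=9.00, C_total=5.00, V=1.80; Q2=1.80, Q1=7.20; dissipated=0.400

Answer: 1.80 V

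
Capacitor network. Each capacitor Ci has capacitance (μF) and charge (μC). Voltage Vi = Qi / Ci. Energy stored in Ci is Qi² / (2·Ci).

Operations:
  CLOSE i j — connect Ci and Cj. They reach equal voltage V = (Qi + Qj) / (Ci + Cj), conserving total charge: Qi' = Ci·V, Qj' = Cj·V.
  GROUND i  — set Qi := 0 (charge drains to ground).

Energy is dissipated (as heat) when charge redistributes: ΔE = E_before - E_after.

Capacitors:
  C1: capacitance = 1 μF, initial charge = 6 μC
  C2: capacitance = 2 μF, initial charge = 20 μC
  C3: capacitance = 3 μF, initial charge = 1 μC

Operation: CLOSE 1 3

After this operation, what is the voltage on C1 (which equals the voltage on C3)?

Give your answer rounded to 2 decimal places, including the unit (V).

Initial: C1(1μF, Q=6μC, V=6.00V), C2(2μF, Q=20μC, V=10.00V), C3(3μF, Q=1μC, V=0.33V)
Op 1: CLOSE 1-3: Q_total=7.00, C_total=4.00, V=1.75; Q1=1.75, Q3=5.25; dissipated=12.042

Answer: 1.75 V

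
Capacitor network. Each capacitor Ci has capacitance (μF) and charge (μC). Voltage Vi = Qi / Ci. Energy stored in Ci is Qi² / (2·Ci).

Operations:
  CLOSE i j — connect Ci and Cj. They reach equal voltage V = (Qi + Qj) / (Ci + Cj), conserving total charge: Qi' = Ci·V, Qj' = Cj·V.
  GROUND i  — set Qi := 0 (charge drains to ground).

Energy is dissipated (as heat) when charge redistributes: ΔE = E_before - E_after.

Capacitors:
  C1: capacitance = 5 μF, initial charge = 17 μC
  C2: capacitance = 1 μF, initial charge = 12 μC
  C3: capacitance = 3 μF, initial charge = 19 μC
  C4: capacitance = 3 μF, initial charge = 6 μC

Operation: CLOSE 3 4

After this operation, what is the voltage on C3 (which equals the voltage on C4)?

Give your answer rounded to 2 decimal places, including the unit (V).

Initial: C1(5μF, Q=17μC, V=3.40V), C2(1μF, Q=12μC, V=12.00V), C3(3μF, Q=19μC, V=6.33V), C4(3μF, Q=6μC, V=2.00V)
Op 1: CLOSE 3-4: Q_total=25.00, C_total=6.00, V=4.17; Q3=12.50, Q4=12.50; dissipated=14.083

Answer: 4.17 V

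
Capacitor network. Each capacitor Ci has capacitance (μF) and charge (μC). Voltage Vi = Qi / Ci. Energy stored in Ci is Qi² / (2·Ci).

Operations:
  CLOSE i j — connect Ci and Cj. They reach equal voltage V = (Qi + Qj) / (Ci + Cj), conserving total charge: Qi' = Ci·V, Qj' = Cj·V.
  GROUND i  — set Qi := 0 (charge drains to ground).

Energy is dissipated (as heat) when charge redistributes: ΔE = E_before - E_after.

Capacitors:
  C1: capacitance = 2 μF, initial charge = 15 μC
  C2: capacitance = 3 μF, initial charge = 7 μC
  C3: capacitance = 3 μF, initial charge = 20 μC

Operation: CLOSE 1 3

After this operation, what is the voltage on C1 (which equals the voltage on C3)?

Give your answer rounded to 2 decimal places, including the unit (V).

Initial: C1(2μF, Q=15μC, V=7.50V), C2(3μF, Q=7μC, V=2.33V), C3(3μF, Q=20μC, V=6.67V)
Op 1: CLOSE 1-3: Q_total=35.00, C_total=5.00, V=7.00; Q1=14.00, Q3=21.00; dissipated=0.417

Answer: 7.00 V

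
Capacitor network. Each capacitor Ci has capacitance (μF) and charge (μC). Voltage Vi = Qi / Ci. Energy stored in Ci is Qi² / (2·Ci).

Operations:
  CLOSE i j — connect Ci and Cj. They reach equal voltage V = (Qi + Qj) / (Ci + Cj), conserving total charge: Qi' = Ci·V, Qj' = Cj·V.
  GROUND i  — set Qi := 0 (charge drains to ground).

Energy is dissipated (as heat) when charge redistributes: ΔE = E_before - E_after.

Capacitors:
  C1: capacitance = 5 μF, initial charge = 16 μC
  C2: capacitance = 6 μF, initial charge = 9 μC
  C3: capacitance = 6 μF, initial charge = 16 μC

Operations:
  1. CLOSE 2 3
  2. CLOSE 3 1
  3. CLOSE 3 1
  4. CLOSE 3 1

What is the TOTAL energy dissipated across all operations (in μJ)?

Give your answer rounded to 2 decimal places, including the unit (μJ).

Initial: C1(5μF, Q=16μC, V=3.20V), C2(6μF, Q=9μC, V=1.50V), C3(6μF, Q=16μC, V=2.67V)
Op 1: CLOSE 2-3: Q_total=25.00, C_total=12.00, V=2.08; Q2=12.50, Q3=12.50; dissipated=2.042
Op 2: CLOSE 3-1: Q_total=28.50, C_total=11.00, V=2.59; Q3=15.55, Q1=12.95; dissipated=1.700
Op 3: CLOSE 3-1: Q_total=28.50, C_total=11.00, V=2.59; Q3=15.55, Q1=12.95; dissipated=0.000
Op 4: CLOSE 3-1: Q_total=28.50, C_total=11.00, V=2.59; Q3=15.55, Q1=12.95; dissipated=0.000
Total dissipated: 3.742 μJ

Answer: 3.74 μJ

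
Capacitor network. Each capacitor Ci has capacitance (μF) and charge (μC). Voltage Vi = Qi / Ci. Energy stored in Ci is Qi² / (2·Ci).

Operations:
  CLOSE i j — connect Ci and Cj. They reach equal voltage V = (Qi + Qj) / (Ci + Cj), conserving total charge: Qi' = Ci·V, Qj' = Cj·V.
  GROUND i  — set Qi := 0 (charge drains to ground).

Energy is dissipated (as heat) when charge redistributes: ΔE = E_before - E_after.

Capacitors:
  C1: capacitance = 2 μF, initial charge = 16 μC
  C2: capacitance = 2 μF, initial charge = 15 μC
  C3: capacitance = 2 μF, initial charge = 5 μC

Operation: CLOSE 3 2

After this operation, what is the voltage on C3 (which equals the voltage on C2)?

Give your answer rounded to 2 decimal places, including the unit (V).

Answer: 5.00 V

Derivation:
Initial: C1(2μF, Q=16μC, V=8.00V), C2(2μF, Q=15μC, V=7.50V), C3(2μF, Q=5μC, V=2.50V)
Op 1: CLOSE 3-2: Q_total=20.00, C_total=4.00, V=5.00; Q3=10.00, Q2=10.00; dissipated=12.500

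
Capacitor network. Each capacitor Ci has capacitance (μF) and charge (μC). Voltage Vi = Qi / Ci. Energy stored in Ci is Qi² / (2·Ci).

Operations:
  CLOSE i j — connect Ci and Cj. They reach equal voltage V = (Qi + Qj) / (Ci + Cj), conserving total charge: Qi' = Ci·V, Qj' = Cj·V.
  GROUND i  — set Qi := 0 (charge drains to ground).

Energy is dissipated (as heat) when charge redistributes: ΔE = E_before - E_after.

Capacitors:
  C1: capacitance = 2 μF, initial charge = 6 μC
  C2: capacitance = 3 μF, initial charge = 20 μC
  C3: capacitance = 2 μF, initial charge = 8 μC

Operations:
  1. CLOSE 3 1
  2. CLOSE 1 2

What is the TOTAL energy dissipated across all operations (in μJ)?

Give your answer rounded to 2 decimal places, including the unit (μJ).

Answer: 6.52 μJ

Derivation:
Initial: C1(2μF, Q=6μC, V=3.00V), C2(3μF, Q=20μC, V=6.67V), C3(2μF, Q=8μC, V=4.00V)
Op 1: CLOSE 3-1: Q_total=14.00, C_total=4.00, V=3.50; Q3=7.00, Q1=7.00; dissipated=0.500
Op 2: CLOSE 1-2: Q_total=27.00, C_total=5.00, V=5.40; Q1=10.80, Q2=16.20; dissipated=6.017
Total dissipated: 6.517 μJ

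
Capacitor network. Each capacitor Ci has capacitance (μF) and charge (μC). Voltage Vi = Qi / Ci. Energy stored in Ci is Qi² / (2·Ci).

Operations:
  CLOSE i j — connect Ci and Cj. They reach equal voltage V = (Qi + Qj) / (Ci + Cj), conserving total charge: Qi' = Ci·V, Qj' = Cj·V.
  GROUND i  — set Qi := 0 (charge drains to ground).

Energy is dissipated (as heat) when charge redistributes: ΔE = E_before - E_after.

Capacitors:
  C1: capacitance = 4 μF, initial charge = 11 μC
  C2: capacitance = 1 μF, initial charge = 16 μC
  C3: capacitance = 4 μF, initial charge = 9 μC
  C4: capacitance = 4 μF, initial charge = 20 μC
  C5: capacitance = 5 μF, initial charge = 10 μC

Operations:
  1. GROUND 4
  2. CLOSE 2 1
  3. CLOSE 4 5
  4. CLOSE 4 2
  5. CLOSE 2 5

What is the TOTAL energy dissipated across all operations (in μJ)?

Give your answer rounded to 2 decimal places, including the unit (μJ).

Answer: 132.33 μJ

Derivation:
Initial: C1(4μF, Q=11μC, V=2.75V), C2(1μF, Q=16μC, V=16.00V), C3(4μF, Q=9μC, V=2.25V), C4(4μF, Q=20μC, V=5.00V), C5(5μF, Q=10μC, V=2.00V)
Op 1: GROUND 4: Q4=0; energy lost=50.000
Op 2: CLOSE 2-1: Q_total=27.00, C_total=5.00, V=5.40; Q2=5.40, Q1=21.60; dissipated=70.225
Op 3: CLOSE 4-5: Q_total=10.00, C_total=9.00, V=1.11; Q4=4.44, Q5=5.56; dissipated=4.444
Op 4: CLOSE 4-2: Q_total=9.84, C_total=5.00, V=1.97; Q4=7.88, Q2=1.97; dissipated=7.358
Op 5: CLOSE 2-5: Q_total=7.52, C_total=6.00, V=1.25; Q2=1.25, Q5=6.27; dissipated=0.307
Total dissipated: 132.334 μJ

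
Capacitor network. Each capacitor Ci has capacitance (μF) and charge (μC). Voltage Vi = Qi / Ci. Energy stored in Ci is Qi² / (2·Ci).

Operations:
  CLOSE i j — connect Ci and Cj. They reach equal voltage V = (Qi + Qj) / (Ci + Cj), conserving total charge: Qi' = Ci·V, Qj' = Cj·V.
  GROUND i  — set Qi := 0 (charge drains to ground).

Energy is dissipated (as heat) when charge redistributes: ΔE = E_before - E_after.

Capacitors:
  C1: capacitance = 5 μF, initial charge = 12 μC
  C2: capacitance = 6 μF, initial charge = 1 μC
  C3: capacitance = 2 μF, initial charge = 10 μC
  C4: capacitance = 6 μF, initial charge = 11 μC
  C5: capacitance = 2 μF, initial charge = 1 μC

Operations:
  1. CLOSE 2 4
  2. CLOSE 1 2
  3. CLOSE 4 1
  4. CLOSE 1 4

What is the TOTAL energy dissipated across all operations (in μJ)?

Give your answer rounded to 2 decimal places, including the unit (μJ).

Answer: 7.39 μJ

Derivation:
Initial: C1(5μF, Q=12μC, V=2.40V), C2(6μF, Q=1μC, V=0.17V), C3(2μF, Q=10μC, V=5.00V), C4(6μF, Q=11μC, V=1.83V), C5(2μF, Q=1μC, V=0.50V)
Op 1: CLOSE 2-4: Q_total=12.00, C_total=12.00, V=1.00; Q2=6.00, Q4=6.00; dissipated=4.167
Op 2: CLOSE 1-2: Q_total=18.00, C_total=11.00, V=1.64; Q1=8.18, Q2=9.82; dissipated=2.673
Op 3: CLOSE 4-1: Q_total=14.18, C_total=11.00, V=1.29; Q4=7.74, Q1=6.45; dissipated=0.552
Op 4: CLOSE 1-4: Q_total=14.18, C_total=11.00, V=1.29; Q1=6.45, Q4=7.74; dissipated=0.000
Total dissipated: 7.392 μJ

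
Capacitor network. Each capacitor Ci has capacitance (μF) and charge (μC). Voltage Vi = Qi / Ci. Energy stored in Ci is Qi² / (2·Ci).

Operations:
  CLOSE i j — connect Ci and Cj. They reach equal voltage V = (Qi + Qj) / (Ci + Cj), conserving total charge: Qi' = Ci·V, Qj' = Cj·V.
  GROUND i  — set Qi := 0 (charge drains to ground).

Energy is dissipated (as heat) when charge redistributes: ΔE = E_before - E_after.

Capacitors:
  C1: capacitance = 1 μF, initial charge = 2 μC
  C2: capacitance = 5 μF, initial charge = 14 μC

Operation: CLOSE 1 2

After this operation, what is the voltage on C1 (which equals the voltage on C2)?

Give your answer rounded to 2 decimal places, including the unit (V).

Answer: 2.67 V

Derivation:
Initial: C1(1μF, Q=2μC, V=2.00V), C2(5μF, Q=14μC, V=2.80V)
Op 1: CLOSE 1-2: Q_total=16.00, C_total=6.00, V=2.67; Q1=2.67, Q2=13.33; dissipated=0.267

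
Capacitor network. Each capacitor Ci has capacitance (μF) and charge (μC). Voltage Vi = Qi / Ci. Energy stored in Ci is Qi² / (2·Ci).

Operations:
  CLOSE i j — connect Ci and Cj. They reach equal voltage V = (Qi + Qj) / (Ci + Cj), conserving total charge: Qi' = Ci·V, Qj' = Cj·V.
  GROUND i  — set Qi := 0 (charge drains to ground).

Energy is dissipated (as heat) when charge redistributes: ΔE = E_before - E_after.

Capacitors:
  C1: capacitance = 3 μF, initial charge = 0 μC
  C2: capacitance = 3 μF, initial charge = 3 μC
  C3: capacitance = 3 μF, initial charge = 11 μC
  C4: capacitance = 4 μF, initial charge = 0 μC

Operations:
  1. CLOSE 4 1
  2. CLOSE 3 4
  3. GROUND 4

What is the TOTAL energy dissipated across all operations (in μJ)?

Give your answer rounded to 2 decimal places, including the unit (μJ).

Initial: C1(3μF, Q=0μC, V=0.00V), C2(3μF, Q=3μC, V=1.00V), C3(3μF, Q=11μC, V=3.67V), C4(4μF, Q=0μC, V=0.00V)
Op 1: CLOSE 4-1: Q_total=0.00, C_total=7.00, V=0.00; Q4=0.00, Q1=0.00; dissipated=0.000
Op 2: CLOSE 3-4: Q_total=11.00, C_total=7.00, V=1.57; Q3=4.71, Q4=6.29; dissipated=11.524
Op 3: GROUND 4: Q4=0; energy lost=4.939
Total dissipated: 16.463 μJ

Answer: 16.46 μJ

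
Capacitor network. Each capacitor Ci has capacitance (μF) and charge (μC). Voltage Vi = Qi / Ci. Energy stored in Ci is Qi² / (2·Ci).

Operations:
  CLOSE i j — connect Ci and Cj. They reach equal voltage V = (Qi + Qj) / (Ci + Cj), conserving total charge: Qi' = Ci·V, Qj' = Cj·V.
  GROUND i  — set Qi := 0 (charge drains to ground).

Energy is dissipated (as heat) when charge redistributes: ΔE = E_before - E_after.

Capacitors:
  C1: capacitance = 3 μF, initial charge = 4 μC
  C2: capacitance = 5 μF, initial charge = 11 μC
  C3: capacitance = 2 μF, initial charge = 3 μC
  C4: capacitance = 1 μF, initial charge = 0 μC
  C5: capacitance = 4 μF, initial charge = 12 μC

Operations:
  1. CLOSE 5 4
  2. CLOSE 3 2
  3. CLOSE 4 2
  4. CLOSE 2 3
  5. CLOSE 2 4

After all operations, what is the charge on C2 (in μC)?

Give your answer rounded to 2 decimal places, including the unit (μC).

Answer: 10.25 μC

Derivation:
Initial: C1(3μF, Q=4μC, V=1.33V), C2(5μF, Q=11μC, V=2.20V), C3(2μF, Q=3μC, V=1.50V), C4(1μF, Q=0μC, V=0.00V), C5(4μF, Q=12μC, V=3.00V)
Op 1: CLOSE 5-4: Q_total=12.00, C_total=5.00, V=2.40; Q5=9.60, Q4=2.40; dissipated=3.600
Op 2: CLOSE 3-2: Q_total=14.00, C_total=7.00, V=2.00; Q3=4.00, Q2=10.00; dissipated=0.350
Op 3: CLOSE 4-2: Q_total=12.40, C_total=6.00, V=2.07; Q4=2.07, Q2=10.33; dissipated=0.067
Op 4: CLOSE 2-3: Q_total=14.33, C_total=7.00, V=2.05; Q2=10.24, Q3=4.10; dissipated=0.003
Op 5: CLOSE 2-4: Q_total=12.30, C_total=6.00, V=2.05; Q2=10.25, Q4=2.05; dissipated=0.000
Final charges: Q1=4.00, Q2=10.25, Q3=4.10, Q4=2.05, Q5=9.60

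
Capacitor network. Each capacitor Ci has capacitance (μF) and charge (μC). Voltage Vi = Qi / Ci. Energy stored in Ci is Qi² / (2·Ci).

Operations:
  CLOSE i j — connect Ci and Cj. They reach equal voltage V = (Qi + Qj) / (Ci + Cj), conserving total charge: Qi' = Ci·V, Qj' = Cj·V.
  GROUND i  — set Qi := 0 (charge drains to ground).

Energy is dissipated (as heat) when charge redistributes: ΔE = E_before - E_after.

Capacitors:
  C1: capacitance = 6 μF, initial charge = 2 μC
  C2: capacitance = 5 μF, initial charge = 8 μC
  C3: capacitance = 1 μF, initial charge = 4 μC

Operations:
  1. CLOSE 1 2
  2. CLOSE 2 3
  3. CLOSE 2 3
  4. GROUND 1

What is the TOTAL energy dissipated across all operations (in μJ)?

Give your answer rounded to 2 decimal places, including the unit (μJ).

Answer: 8.65 μJ

Derivation:
Initial: C1(6μF, Q=2μC, V=0.33V), C2(5μF, Q=8μC, V=1.60V), C3(1μF, Q=4μC, V=4.00V)
Op 1: CLOSE 1-2: Q_total=10.00, C_total=11.00, V=0.91; Q1=5.45, Q2=4.55; dissipated=2.188
Op 2: CLOSE 2-3: Q_total=8.55, C_total=6.00, V=1.42; Q2=7.12, Q3=1.42; dissipated=3.981
Op 3: CLOSE 2-3: Q_total=8.55, C_total=6.00, V=1.42; Q2=7.12, Q3=1.42; dissipated=0.000
Op 4: GROUND 1: Q1=0; energy lost=2.479
Total dissipated: 8.648 μJ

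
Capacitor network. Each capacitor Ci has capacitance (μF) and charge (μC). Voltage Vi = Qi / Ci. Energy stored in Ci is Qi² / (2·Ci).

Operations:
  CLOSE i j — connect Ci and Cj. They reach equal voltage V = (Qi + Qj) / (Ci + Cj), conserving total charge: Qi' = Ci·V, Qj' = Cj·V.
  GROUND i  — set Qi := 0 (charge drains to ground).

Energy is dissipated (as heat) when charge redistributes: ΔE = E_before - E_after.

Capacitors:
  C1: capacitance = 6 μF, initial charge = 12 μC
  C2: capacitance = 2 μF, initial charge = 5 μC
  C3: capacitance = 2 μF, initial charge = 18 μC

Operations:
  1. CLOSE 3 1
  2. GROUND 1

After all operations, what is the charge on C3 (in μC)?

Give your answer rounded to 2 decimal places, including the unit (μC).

Answer: 7.50 μC

Derivation:
Initial: C1(6μF, Q=12μC, V=2.00V), C2(2μF, Q=5μC, V=2.50V), C3(2μF, Q=18μC, V=9.00V)
Op 1: CLOSE 3-1: Q_total=30.00, C_total=8.00, V=3.75; Q3=7.50, Q1=22.50; dissipated=36.750
Op 2: GROUND 1: Q1=0; energy lost=42.188
Final charges: Q1=0.00, Q2=5.00, Q3=7.50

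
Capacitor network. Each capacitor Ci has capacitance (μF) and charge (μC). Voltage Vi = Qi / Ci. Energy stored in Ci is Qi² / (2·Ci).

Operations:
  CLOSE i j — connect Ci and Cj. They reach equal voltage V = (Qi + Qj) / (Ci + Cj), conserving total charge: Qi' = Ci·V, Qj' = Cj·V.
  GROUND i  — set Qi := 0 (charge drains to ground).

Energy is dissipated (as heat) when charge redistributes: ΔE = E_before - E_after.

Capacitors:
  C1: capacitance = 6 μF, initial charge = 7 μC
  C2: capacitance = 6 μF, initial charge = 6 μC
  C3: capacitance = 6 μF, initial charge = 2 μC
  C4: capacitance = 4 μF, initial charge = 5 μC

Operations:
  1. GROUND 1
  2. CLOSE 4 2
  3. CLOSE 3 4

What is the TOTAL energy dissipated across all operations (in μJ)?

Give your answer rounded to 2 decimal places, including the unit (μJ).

Initial: C1(6μF, Q=7μC, V=1.17V), C2(6μF, Q=6μC, V=1.00V), C3(6μF, Q=2μC, V=0.33V), C4(4μF, Q=5μC, V=1.25V)
Op 1: GROUND 1: Q1=0; energy lost=4.083
Op 2: CLOSE 4-2: Q_total=11.00, C_total=10.00, V=1.10; Q4=4.40, Q2=6.60; dissipated=0.075
Op 3: CLOSE 3-4: Q_total=6.40, C_total=10.00, V=0.64; Q3=3.84, Q4=2.56; dissipated=0.705
Total dissipated: 4.864 μJ

Answer: 4.86 μJ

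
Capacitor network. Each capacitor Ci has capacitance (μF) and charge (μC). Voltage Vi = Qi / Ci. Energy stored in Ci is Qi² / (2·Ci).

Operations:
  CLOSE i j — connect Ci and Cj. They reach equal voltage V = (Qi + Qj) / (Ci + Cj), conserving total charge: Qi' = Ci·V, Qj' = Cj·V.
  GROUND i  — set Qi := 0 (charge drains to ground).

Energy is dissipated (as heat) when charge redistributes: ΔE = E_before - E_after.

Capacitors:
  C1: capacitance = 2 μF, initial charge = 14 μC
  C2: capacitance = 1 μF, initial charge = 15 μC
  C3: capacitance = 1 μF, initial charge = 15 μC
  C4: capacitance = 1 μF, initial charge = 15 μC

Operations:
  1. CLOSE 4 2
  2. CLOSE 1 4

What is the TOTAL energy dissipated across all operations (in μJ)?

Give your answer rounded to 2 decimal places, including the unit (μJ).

Initial: C1(2μF, Q=14μC, V=7.00V), C2(1μF, Q=15μC, V=15.00V), C3(1μF, Q=15μC, V=15.00V), C4(1μF, Q=15μC, V=15.00V)
Op 1: CLOSE 4-2: Q_total=30.00, C_total=2.00, V=15.00; Q4=15.00, Q2=15.00; dissipated=0.000
Op 2: CLOSE 1-4: Q_total=29.00, C_total=3.00, V=9.67; Q1=19.33, Q4=9.67; dissipated=21.333
Total dissipated: 21.333 μJ

Answer: 21.33 μJ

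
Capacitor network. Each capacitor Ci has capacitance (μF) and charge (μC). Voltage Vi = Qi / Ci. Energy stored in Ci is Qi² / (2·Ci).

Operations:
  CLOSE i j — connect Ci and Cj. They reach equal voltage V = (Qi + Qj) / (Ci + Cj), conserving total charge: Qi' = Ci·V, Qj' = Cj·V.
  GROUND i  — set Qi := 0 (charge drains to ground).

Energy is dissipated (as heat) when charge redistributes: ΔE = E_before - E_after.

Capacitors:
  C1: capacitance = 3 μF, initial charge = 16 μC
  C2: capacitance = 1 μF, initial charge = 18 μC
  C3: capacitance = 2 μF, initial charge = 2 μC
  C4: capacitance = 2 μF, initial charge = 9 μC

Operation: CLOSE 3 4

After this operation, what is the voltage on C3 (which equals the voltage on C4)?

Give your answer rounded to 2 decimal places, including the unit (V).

Initial: C1(3μF, Q=16μC, V=5.33V), C2(1μF, Q=18μC, V=18.00V), C3(2μF, Q=2μC, V=1.00V), C4(2μF, Q=9μC, V=4.50V)
Op 1: CLOSE 3-4: Q_total=11.00, C_total=4.00, V=2.75; Q3=5.50, Q4=5.50; dissipated=6.125

Answer: 2.75 V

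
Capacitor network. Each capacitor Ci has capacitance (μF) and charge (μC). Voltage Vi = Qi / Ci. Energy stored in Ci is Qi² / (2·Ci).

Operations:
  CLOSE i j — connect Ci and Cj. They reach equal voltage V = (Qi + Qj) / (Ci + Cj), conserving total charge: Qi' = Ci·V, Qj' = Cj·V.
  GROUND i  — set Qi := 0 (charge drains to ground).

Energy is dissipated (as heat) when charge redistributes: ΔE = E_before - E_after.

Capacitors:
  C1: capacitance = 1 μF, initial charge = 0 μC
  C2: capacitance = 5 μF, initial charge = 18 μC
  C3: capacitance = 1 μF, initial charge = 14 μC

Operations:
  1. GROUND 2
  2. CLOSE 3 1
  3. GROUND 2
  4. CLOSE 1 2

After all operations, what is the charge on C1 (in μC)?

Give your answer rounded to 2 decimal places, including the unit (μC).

Initial: C1(1μF, Q=0μC, V=0.00V), C2(5μF, Q=18μC, V=3.60V), C3(1μF, Q=14μC, V=14.00V)
Op 1: GROUND 2: Q2=0; energy lost=32.400
Op 2: CLOSE 3-1: Q_total=14.00, C_total=2.00, V=7.00; Q3=7.00, Q1=7.00; dissipated=49.000
Op 3: GROUND 2: Q2=0; energy lost=0.000
Op 4: CLOSE 1-2: Q_total=7.00, C_total=6.00, V=1.17; Q1=1.17, Q2=5.83; dissipated=20.417
Final charges: Q1=1.17, Q2=5.83, Q3=7.00

Answer: 1.17 μC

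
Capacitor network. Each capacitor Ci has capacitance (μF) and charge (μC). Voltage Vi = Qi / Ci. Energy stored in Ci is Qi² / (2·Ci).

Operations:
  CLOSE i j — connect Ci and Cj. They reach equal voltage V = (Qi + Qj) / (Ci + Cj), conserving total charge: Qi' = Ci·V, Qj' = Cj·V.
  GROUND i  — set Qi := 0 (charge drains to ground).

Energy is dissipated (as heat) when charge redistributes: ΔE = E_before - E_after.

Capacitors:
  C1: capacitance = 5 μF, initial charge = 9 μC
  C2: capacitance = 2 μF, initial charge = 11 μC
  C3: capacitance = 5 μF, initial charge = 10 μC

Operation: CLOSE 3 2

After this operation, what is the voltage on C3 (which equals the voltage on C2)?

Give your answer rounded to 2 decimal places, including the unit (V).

Answer: 3.00 V

Derivation:
Initial: C1(5μF, Q=9μC, V=1.80V), C2(2μF, Q=11μC, V=5.50V), C3(5μF, Q=10μC, V=2.00V)
Op 1: CLOSE 3-2: Q_total=21.00, C_total=7.00, V=3.00; Q3=15.00, Q2=6.00; dissipated=8.750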